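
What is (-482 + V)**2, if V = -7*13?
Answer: 328329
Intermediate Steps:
V = -91
(-482 + V)**2 = (-482 - 91)**2 = (-573)**2 = 328329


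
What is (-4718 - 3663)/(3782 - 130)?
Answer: -8381/3652 ≈ -2.2949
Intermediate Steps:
(-4718 - 3663)/(3782 - 130) = -8381/3652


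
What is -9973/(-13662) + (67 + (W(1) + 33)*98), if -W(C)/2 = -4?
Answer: 55819243/13662 ≈ 4085.7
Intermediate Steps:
W(C) = 8 (W(C) = -2*(-4) = 8)
-9973/(-13662) + (67 + (W(1) + 33)*98) = -9973/(-13662) + (67 + (8 + 33)*98) = -9973*(-1/13662) + (67 + 41*98) = 9973/13662 + (67 + 4018) = 9973/13662 + 4085 = 55819243/13662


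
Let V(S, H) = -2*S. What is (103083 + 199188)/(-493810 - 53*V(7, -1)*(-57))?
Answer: -15909/28216 ≈ -0.56383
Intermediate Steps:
(103083 + 199188)/(-493810 - 53*V(7, -1)*(-57)) = (103083 + 199188)/(-493810 - (-106)*7*(-57)) = 302271/(-493810 - 53*(-14)*(-57)) = 302271/(-493810 + 742*(-57)) = 302271/(-493810 - 42294) = 302271/(-536104) = 302271*(-1/536104) = -15909/28216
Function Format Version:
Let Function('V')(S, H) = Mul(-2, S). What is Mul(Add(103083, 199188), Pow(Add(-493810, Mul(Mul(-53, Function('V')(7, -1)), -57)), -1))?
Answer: Rational(-15909, 28216) ≈ -0.56383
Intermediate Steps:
Mul(Add(103083, 199188), Pow(Add(-493810, Mul(Mul(-53, Function('V')(7, -1)), -57)), -1)) = Mul(Add(103083, 199188), Pow(Add(-493810, Mul(Mul(-53, Mul(-2, 7)), -57)), -1)) = Mul(302271, Pow(Add(-493810, Mul(Mul(-53, -14), -57)), -1)) = Mul(302271, Pow(Add(-493810, Mul(742, -57)), -1)) = Mul(302271, Pow(Add(-493810, -42294), -1)) = Mul(302271, Pow(-536104, -1)) = Mul(302271, Rational(-1, 536104)) = Rational(-15909, 28216)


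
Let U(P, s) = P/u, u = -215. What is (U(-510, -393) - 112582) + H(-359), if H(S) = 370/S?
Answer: -1737907626/15437 ≈ -1.1258e+5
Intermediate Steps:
U(P, s) = -P/215 (U(P, s) = P/(-215) = P*(-1/215) = -P/215)
(U(-510, -393) - 112582) + H(-359) = (-1/215*(-510) - 112582) + 370/(-359) = (102/43 - 112582) + 370*(-1/359) = -4840924/43 - 370/359 = -1737907626/15437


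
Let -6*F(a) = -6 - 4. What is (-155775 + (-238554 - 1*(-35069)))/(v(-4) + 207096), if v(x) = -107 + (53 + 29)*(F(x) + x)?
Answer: -1077780/620393 ≈ -1.7373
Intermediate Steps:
F(a) = 5/3 (F(a) = -(-6 - 4)/6 = -⅙*(-10) = 5/3)
v(x) = 89/3 + 82*x (v(x) = -107 + (53 + 29)*(5/3 + x) = -107 + 82*(5/3 + x) = -107 + (410/3 + 82*x) = 89/3 + 82*x)
(-155775 + (-238554 - 1*(-35069)))/(v(-4) + 207096) = (-155775 + (-238554 - 1*(-35069)))/((89/3 + 82*(-4)) + 207096) = (-155775 + (-238554 + 35069))/((89/3 - 328) + 207096) = (-155775 - 203485)/(-895/3 + 207096) = -359260/620393/3 = -359260*3/620393 = -1077780/620393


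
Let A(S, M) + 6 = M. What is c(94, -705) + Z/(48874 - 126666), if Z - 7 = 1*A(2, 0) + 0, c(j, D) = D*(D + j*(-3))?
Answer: 54130396319/77792 ≈ 6.9584e+5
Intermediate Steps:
A(S, M) = -6 + M
c(j, D) = D*(D - 3*j)
Z = 1 (Z = 7 + (1*(-6 + 0) + 0) = 7 + (1*(-6) + 0) = 7 + (-6 + 0) = 7 - 6 = 1)
c(94, -705) + Z/(48874 - 126666) = -705*(-705 - 3*94) + 1/(48874 - 126666) = -705*(-705 - 282) + 1/(-77792) = -705*(-987) + 1*(-1/77792) = 695835 - 1/77792 = 54130396319/77792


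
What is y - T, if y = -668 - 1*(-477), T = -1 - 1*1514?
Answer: 1324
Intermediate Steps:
T = -1515 (T = -1 - 1514 = -1515)
y = -191 (y = -668 + 477 = -191)
y - T = -191 - 1*(-1515) = -191 + 1515 = 1324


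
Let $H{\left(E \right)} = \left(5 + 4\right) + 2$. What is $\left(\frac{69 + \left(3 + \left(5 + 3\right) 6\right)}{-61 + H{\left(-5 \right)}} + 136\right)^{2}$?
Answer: $\frac{446224}{25} \approx 17849.0$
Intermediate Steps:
$H{\left(E \right)} = 11$ ($H{\left(E \right)} = 9 + 2 = 11$)
$\left(\frac{69 + \left(3 + \left(5 + 3\right) 6\right)}{-61 + H{\left(-5 \right)}} + 136\right)^{2} = \left(\frac{69 + \left(3 + \left(5 + 3\right) 6\right)}{-61 + 11} + 136\right)^{2} = \left(\frac{69 + \left(3 + 8 \cdot 6\right)}{-50} + 136\right)^{2} = \left(\left(69 + \left(3 + 48\right)\right) \left(- \frac{1}{50}\right) + 136\right)^{2} = \left(\left(69 + 51\right) \left(- \frac{1}{50}\right) + 136\right)^{2} = \left(120 \left(- \frac{1}{50}\right) + 136\right)^{2} = \left(- \frac{12}{5} + 136\right)^{2} = \left(\frac{668}{5}\right)^{2} = \frac{446224}{25}$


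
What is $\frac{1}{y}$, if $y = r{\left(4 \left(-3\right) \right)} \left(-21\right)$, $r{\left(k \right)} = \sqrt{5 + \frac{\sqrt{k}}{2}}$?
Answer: $- \frac{1}{21 \sqrt{5 + i \sqrt{3}}} \approx -0.020414 + 0.0034356 i$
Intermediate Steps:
$r{\left(k \right)} = \sqrt{5 + \frac{\sqrt{k}}{2}}$
$y = - \frac{21 \sqrt{20 + 4 i \sqrt{3}}}{2}$ ($y = \frac{\sqrt{20 + 2 \sqrt{4 \left(-3\right)}}}{2} \left(-21\right) = \frac{\sqrt{20 + 2 \sqrt{-12}}}{2} \left(-21\right) = \frac{\sqrt{20 + 2 \cdot 2 i \sqrt{3}}}{2} \left(-21\right) = \frac{\sqrt{20 + 4 i \sqrt{3}}}{2} \left(-21\right) = - \frac{21 \sqrt{20 + 4 i \sqrt{3}}}{2} \approx -47.637 - 8.0173 i$)
$\frac{1}{y} = \frac{1}{\left(-21\right) \sqrt{5 + i \sqrt{3}}} = - \frac{1}{21 \sqrt{5 + i \sqrt{3}}}$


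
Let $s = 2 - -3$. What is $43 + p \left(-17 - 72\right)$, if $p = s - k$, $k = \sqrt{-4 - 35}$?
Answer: $-402 + 89 i \sqrt{39} \approx -402.0 + 555.8 i$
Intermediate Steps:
$k = i \sqrt{39}$ ($k = \sqrt{-39} = i \sqrt{39} \approx 6.245 i$)
$s = 5$ ($s = 2 + 3 = 5$)
$p = 5 - i \sqrt{39} \approx 5.0 - 6.245 i$
$43 + p \left(-17 - 72\right) = 43 + \left(5 - i \sqrt{39}\right) \left(-17 - 72\right) = 43 + \left(5 - i \sqrt{39}\right) \left(-89\right) = 43 - \left(445 - 89 i \sqrt{39}\right) = -402 + 89 i \sqrt{39}$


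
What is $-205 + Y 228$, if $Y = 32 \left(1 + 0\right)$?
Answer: $7091$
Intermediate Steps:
$Y = 32$ ($Y = 32 \cdot 1 = 32$)
$-205 + Y 228 = -205 + 32 \cdot 228 = -205 + 7296 = 7091$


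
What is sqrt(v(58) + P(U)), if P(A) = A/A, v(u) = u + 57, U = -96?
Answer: 2*sqrt(29) ≈ 10.770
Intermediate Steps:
v(u) = 57 + u
P(A) = 1
sqrt(v(58) + P(U)) = sqrt((57 + 58) + 1) = sqrt(115 + 1) = sqrt(116) = 2*sqrt(29)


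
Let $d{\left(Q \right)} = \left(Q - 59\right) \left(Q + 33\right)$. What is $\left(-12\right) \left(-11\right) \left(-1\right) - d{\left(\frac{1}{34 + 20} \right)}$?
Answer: $\frac{5293943}{2916} \approx 1815.5$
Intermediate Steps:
$d{\left(Q \right)} = \left(-59 + Q\right) \left(33 + Q\right)$
$\left(-12\right) \left(-11\right) \left(-1\right) - d{\left(\frac{1}{34 + 20} \right)} = \left(-12\right) \left(-11\right) \left(-1\right) - \left(-1947 + \left(\frac{1}{34 + 20}\right)^{2} - \frac{26}{34 + 20}\right) = 132 \left(-1\right) - \left(-1947 + \left(\frac{1}{54}\right)^{2} - \frac{26}{54}\right) = -132 - \left(-1947 + \left(\frac{1}{54}\right)^{2} - \frac{13}{27}\right) = -132 - \left(-1947 + \frac{1}{2916} - \frac{13}{27}\right) = -132 - - \frac{5678855}{2916} = -132 + \frac{5678855}{2916} = \frac{5293943}{2916}$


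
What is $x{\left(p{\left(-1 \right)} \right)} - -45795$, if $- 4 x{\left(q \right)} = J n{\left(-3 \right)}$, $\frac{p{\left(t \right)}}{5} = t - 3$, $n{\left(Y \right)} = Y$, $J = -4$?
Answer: $45792$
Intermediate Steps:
$p{\left(t \right)} = -15 + 5 t$ ($p{\left(t \right)} = 5 \left(t - 3\right) = 5 \left(-3 + t\right) = -15 + 5 t$)
$x{\left(q \right)} = -3$ ($x{\left(q \right)} = - \frac{\left(-4\right) \left(-3\right)}{4} = \left(- \frac{1}{4}\right) 12 = -3$)
$x{\left(p{\left(-1 \right)} \right)} - -45795 = -3 - -45795 = -3 + 45795 = 45792$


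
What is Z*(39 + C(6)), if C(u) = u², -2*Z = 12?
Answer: -450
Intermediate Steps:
Z = -6 (Z = -½*12 = -6)
Z*(39 + C(6)) = -6*(39 + 6²) = -6*(39 + 36) = -6*75 = -450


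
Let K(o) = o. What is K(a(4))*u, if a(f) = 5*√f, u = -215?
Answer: -2150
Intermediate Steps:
K(a(4))*u = (5*√4)*(-215) = (5*2)*(-215) = 10*(-215) = -2150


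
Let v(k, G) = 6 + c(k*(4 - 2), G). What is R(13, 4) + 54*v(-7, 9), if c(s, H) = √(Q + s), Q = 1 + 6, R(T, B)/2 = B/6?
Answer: 976/3 + 54*I*√7 ≈ 325.33 + 142.87*I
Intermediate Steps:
R(T, B) = B/3 (R(T, B) = 2*(B/6) = B/3)
Q = 7
c(s, H) = √(7 + s)
v(k, G) = 6 + √(7 + 2*k) (v(k, G) = 6 + √(7 + k*(4 - 2)) = 6 + √(7 + k*2) = 6 + √(7 + 2*k))
R(13, 4) + 54*v(-7, 9) = (⅓)*4 + 54*(6 + √(7 + 2*(-7))) = 4/3 + 54*(6 + √(7 - 14)) = 4/3 + 54*(6 + √(-7)) = 4/3 + 54*(6 + I*√7) = 4/3 + (324 + 54*I*√7) = 976/3 + 54*I*√7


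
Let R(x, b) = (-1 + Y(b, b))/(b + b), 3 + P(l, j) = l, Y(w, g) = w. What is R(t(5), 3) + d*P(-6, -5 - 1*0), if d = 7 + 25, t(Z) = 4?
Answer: -863/3 ≈ -287.67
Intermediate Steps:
P(l, j) = -3 + l
d = 32
R(x, b) = (-1 + b)/(2*b) (R(x, b) = (-1 + b)/(b + b) = (-1 + b)/((2*b)) = (-1 + b)*(1/(2*b)) = (-1 + b)/(2*b))
R(t(5), 3) + d*P(-6, -5 - 1*0) = (½)*(-1 + 3)/3 + 32*(-3 - 6) = (½)*(⅓)*2 + 32*(-9) = ⅓ - 288 = -863/3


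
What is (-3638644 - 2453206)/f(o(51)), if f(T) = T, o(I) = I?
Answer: -6091850/51 ≈ -1.1945e+5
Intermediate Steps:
(-3638644 - 2453206)/f(o(51)) = (-3638644 - 2453206)/51 = -6091850*1/51 = -6091850/51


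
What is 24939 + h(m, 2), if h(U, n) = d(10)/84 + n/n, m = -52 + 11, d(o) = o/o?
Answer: 2094961/84 ≈ 24940.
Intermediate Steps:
d(o) = 1
m = -41
h(U, n) = 85/84 (h(U, n) = 1/84 + n/n = 1*(1/84) + 1 = 1/84 + 1 = 85/84)
24939 + h(m, 2) = 24939 + 85/84 = 2094961/84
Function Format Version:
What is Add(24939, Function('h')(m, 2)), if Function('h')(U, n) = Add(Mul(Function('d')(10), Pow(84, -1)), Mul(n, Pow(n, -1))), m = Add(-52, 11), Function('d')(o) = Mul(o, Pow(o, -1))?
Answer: Rational(2094961, 84) ≈ 24940.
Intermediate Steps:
Function('d')(o) = 1
m = -41
Function('h')(U, n) = Rational(85, 84) (Function('h')(U, n) = Add(Mul(1, Pow(84, -1)), Mul(n, Pow(n, -1))) = Add(Mul(1, Rational(1, 84)), 1) = Add(Rational(1, 84), 1) = Rational(85, 84))
Add(24939, Function('h')(m, 2)) = Add(24939, Rational(85, 84)) = Rational(2094961, 84)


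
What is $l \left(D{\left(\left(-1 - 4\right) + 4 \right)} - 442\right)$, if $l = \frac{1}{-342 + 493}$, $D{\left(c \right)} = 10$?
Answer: $- \frac{432}{151} \approx -2.8609$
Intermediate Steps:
$l = \frac{1}{151} \approx 0.0066225$
$l \left(D{\left(\left(-1 - 4\right) + 4 \right)} - 442\right) = \frac{10 - 442}{151} = \frac{1}{151} \left(-432\right) = - \frac{432}{151}$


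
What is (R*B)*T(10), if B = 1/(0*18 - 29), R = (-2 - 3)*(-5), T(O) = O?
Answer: -250/29 ≈ -8.6207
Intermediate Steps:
R = 25 (R = -5*(-5) = 25)
B = -1/29 (B = 1/(0 - 29) = 1/(-29) = -1/29 ≈ -0.034483)
(R*B)*T(10) = (25*(-1/29))*10 = -25/29*10 = -250/29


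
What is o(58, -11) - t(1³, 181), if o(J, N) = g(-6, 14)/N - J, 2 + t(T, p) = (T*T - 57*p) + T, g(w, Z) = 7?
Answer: 112842/11 ≈ 10258.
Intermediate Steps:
t(T, p) = -2 + T + T² - 57*p (t(T, p) = -2 + ((T*T - 57*p) + T) = -2 + ((T² - 57*p) + T) = -2 + (T + T² - 57*p) = -2 + T + T² - 57*p)
o(J, N) = -J + 7/N (o(J, N) = 7/N - J = -J + 7/N)
o(58, -11) - t(1³, 181) = (-1*58 + 7/(-11)) - (-2 + 1³ + (1³)² - 57*181) = (-58 + 7*(-1/11)) - (-2 + 1 + 1² - 10317) = (-58 - 7/11) - (-2 + 1 + 1 - 10317) = -645/11 - 1*(-10317) = -645/11 + 10317 = 112842/11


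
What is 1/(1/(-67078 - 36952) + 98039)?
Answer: 104030/10198997169 ≈ 1.0200e-5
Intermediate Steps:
1/(1/(-67078 - 36952) + 98039) = 1/(1/(-104030) + 98039) = 1/(-1/104030 + 98039) = 1/(10198997169/104030) = 104030/10198997169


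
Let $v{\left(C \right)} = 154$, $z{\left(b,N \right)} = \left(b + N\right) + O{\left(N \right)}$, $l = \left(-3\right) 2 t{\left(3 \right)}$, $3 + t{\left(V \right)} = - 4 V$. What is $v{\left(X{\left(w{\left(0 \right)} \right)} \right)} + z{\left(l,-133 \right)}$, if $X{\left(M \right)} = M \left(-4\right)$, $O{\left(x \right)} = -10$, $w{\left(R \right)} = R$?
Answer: $101$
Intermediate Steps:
$t{\left(V \right)} = -3 - 4 V$
$l = 90$ ($l = \left(-3\right) 2 \left(-3 - 12\right) = - 6 \left(-3 - 12\right) = \left(-6\right) \left(-15\right) = 90$)
$z{\left(b,N \right)} = -10 + N + b$ ($z{\left(b,N \right)} = \left(b + N\right) - 10 = \left(N + b\right) - 10 = -10 + N + b$)
$X{\left(M \right)} = - 4 M$
$v{\left(X{\left(w{\left(0 \right)} \right)} \right)} + z{\left(l,-133 \right)} = 154 - 53 = 101$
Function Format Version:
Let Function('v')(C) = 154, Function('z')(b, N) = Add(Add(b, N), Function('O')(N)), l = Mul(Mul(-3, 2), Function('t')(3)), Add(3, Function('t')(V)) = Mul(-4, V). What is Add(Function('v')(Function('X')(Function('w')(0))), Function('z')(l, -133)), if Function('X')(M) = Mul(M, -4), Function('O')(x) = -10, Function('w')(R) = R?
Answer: 101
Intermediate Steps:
Function('t')(V) = Add(-3, Mul(-4, V))
l = 90 (l = Mul(Mul(-3, 2), Add(-3, Mul(-4, 3))) = Mul(-6, Add(-3, -12)) = Mul(-6, -15) = 90)
Function('z')(b, N) = Add(-10, N, b) (Function('z')(b, N) = Add(Add(b, N), -10) = Add(Add(N, b), -10) = Add(-10, N, b))
Function('X')(M) = Mul(-4, M)
Add(Function('v')(Function('X')(Function('w')(0))), Function('z')(l, -133)) = Add(154, Add(-10, -133, 90)) = Add(154, -53) = 101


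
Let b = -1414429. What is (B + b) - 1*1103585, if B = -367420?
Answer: -2885434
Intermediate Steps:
(B + b) - 1*1103585 = (-367420 - 1414429) - 1*1103585 = -1781849 - 1103585 = -2885434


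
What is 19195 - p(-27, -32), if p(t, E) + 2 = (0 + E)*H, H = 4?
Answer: 19325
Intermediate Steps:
p(t, E) = -2 + 4*E (p(t, E) = -2 + (0 + E)*4 = -2 + E*4 = -2 + 4*E)
19195 - p(-27, -32) = 19195 - (-2 + 4*(-32)) = 19195 - (-2 - 128) = 19195 - 1*(-130) = 19195 + 130 = 19325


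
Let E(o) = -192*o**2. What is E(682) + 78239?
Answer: -89225569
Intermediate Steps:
E(682) + 78239 = -192*682**2 + 78239 = -192*465124 + 78239 = -89303808 + 78239 = -89225569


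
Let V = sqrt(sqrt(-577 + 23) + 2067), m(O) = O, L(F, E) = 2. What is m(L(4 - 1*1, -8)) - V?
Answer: 2 - sqrt(2067 + I*sqrt(554)) ≈ -43.465 - 0.25885*I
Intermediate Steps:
V = sqrt(2067 + I*sqrt(554)) (V = sqrt(sqrt(-554) + 2067) = sqrt(I*sqrt(554) + 2067) = sqrt(2067 + I*sqrt(554)) ≈ 45.465 + 0.2589*I)
m(L(4 - 1*1, -8)) - V = 2 - sqrt(2067 + I*sqrt(554))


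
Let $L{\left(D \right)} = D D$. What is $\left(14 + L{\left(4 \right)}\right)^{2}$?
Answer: $900$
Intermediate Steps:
$L{\left(D \right)} = D^{2}$
$\left(14 + L{\left(4 \right)}\right)^{2} = \left(14 + 4^{2}\right)^{2} = \left(14 + 16\right)^{2} = 30^{2} = 900$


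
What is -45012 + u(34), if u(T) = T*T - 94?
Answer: -43950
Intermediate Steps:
u(T) = -94 + T**2 (u(T) = T**2 - 94 = -94 + T**2)
-45012 + u(34) = -45012 + (-94 + 34**2) = -45012 + (-94 + 1156) = -45012 + 1062 = -43950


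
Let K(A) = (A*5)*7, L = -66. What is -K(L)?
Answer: 2310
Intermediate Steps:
K(A) = 35*A (K(A) = (5*A)*7 = 35*A)
-K(L) = -35*(-66) = -1*(-2310) = 2310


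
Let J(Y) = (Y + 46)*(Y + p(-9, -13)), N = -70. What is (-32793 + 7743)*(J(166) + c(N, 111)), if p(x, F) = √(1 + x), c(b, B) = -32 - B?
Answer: -877977450 - 10621200*I*√2 ≈ -8.7798e+8 - 1.5021e+7*I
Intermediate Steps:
J(Y) = (46 + Y)*(Y + 2*I*√2) (J(Y) = (Y + 46)*(Y + √(1 - 9)) = (46 + Y)*(Y + √(-8)) = (46 + Y)*(Y + 2*I*√2))
(-32793 + 7743)*(J(166) + c(N, 111)) = (-32793 + 7743)*((166² + 46*166 + 92*I*√2 + 2*I*166*√2) + (-32 - 1*111)) = -25050*((27556 + 7636 + 92*I*√2 + 332*I*√2) + (-32 - 111)) = -25050*((35192 + 424*I*√2) - 143) = -25050*(35049 + 424*I*√2) = -877977450 - 10621200*I*√2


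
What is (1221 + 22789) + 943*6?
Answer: 29668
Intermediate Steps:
(1221 + 22789) + 943*6 = 24010 + 5658 = 29668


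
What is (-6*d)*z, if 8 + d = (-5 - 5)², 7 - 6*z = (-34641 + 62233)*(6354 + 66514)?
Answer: 184972794108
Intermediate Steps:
z = -670191283/2 (z = 7/6 - (-34641 + 62233)*(6354 + 66514)/6 = 7/6 - 13796*72868/3 = 7/6 - ⅙*2010573856 = 7/6 - 1005286928/3 = -670191283/2 ≈ -3.3510e+8)
d = 92 (d = -8 + (-5 - 5)² = -8 + (-10)² = -8 + 100 = 92)
(-6*d)*z = -6*92*(-670191283/2) = -552*(-670191283/2) = 184972794108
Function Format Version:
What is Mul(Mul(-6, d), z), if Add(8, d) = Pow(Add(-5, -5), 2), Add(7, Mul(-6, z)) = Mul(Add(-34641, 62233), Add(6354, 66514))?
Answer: 184972794108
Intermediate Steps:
z = Rational(-670191283, 2) (z = Add(Rational(7, 6), Mul(Rational(-1, 6), Mul(Add(-34641, 62233), Add(6354, 66514)))) = Add(Rational(7, 6), Mul(Rational(-1, 6), Mul(27592, 72868))) = Add(Rational(7, 6), Mul(Rational(-1, 6), 2010573856)) = Add(Rational(7, 6), Rational(-1005286928, 3)) = Rational(-670191283, 2) ≈ -3.3510e+8)
d = 92 (d = Add(-8, Pow(Add(-5, -5), 2)) = Add(-8, Pow(-10, 2)) = Add(-8, 100) = 92)
Mul(Mul(-6, d), z) = Mul(Mul(-6, 92), Rational(-670191283, 2)) = Mul(-552, Rational(-670191283, 2)) = 184972794108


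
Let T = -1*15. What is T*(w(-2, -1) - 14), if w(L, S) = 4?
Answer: 150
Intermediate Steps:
T = -15
T*(w(-2, -1) - 14) = -15*(4 - 14) = -15*(-10) = 150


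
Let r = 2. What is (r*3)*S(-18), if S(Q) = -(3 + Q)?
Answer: 90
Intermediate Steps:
S(Q) = -3 - Q
(r*3)*S(-18) = (2*3)*(-3 - 1*(-18)) = 6*(-3 + 18) = 6*15 = 90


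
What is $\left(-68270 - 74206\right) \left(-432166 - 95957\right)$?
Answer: $75244852548$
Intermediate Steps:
$\left(-68270 - 74206\right) \left(-432166 - 95957\right) = \left(-142476\right) \left(-528123\right) = 75244852548$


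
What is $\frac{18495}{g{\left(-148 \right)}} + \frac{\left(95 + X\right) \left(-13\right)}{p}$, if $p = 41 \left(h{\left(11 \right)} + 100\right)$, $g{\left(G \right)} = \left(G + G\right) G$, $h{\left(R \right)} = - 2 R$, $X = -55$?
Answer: $\frac{1398725}{5388384} \approx 0.25958$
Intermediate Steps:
$g{\left(G \right)} = 2 G^{2}$ ($g{\left(G \right)} = 2 G G = 2 G^{2}$)
$p = 3198$ ($p = 41 \left(\left(-2\right) 11 + 100\right) = 41 \left(-22 + 100\right) = 41 \cdot 78 = 3198$)
$\frac{18495}{g{\left(-148 \right)}} + \frac{\left(95 + X\right) \left(-13\right)}{p} = \frac{18495}{2 \left(-148\right)^{2}} + \frac{\left(95 - 55\right) \left(-13\right)}{3198} = \frac{18495}{2 \cdot 21904} + 40 \left(-13\right) \frac{1}{3198} = \frac{18495}{43808} - \frac{20}{123} = \frac{1398725}{5388384}$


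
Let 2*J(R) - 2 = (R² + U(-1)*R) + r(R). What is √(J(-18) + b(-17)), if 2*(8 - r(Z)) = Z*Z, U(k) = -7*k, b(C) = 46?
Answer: √69 ≈ 8.3066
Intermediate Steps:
r(Z) = 8 - Z²/2 (r(Z) = 8 - Z*Z/2 = 8 - Z²/2)
J(R) = 5 + R²/4 + 7*R/2 (J(R) = 1 + ((R² + (-7*(-1))*R) + (8 - R²/2))/2 = 1 + ((R² + 7*R) + (8 - R²/2))/2 = 1 + (8 + R²/2 + 7*R)/2 = 1 + (4 + R²/4 + 7*R/2) = 5 + R²/4 + 7*R/2)
√(J(-18) + b(-17)) = √((5 + (¼)*(-18)² + (7/2)*(-18)) + 46) = √((5 + (¼)*324 - 63) + 46) = √((5 + 81 - 63) + 46) = √(23 + 46) = √69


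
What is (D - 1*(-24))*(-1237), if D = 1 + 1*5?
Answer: -37110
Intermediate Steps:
D = 6 (D = 1 + 5 = 6)
(D - 1*(-24))*(-1237) = (6 - 1*(-24))*(-1237) = (6 + 24)*(-1237) = 30*(-1237) = -37110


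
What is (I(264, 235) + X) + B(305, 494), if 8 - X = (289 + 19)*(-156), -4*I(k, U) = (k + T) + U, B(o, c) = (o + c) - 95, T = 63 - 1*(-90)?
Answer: 48597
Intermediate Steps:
T = 153 (T = 63 + 90 = 153)
B(o, c) = -95 + c + o (B(o, c) = (c + o) - 95 = -95 + c + o)
I(k, U) = -153/4 - U/4 - k/4 (I(k, U) = -((k + 153) + U)/4 = -((153 + k) + U)/4 = -(153 + U + k)/4 = -153/4 - U/4 - k/4)
X = 48056 (X = 8 - (289 + 19)*(-156) = 8 - 308*(-156) = 8 - 1*(-48048) = 8 + 48048 = 48056)
(I(264, 235) + X) + B(305, 494) = ((-153/4 - 1/4*235 - 1/4*264) + 48056) + (-95 + 494 + 305) = ((-153/4 - 235/4 - 66) + 48056) + 704 = (-163 + 48056) + 704 = 47893 + 704 = 48597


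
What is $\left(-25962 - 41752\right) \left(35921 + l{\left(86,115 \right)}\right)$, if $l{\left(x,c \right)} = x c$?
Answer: $-3102046054$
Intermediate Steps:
$l{\left(x,c \right)} = c x$
$\left(-25962 - 41752\right) \left(35921 + l{\left(86,115 \right)}\right) = \left(-25962 - 41752\right) \left(35921 + 115 \cdot 86\right) = - 67714 \left(35921 + 9890\right) = \left(-67714\right) 45811 = -3102046054$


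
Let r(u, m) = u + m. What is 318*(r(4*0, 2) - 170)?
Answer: -53424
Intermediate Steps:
r(u, m) = m + u
318*(r(4*0, 2) - 170) = 318*((2 + 4*0) - 170) = 318*((2 + 0) - 170) = 318*(2 - 170) = 318*(-168) = -53424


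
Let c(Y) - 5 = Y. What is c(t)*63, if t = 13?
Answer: 1134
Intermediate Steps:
c(Y) = 5 + Y
c(t)*63 = (5 + 13)*63 = 18*63 = 1134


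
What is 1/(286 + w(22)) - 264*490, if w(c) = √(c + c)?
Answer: -480701747/3716 - √11/40876 ≈ -1.2936e+5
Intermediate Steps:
w(c) = √2*√c (w(c) = √(2*c) = √2*√c)
1/(286 + w(22)) - 264*490 = 1/(286 + √2*√22) - 264*490 = 1/(286 + 2*√11) - 129360 = -129360 + 1/(286 + 2*√11)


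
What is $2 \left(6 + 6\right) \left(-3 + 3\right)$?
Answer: $0$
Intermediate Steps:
$2 \left(6 + 6\right) \left(-3 + 3\right) = 2 \cdot 12 \cdot 0 = 24 \cdot 0 = 0$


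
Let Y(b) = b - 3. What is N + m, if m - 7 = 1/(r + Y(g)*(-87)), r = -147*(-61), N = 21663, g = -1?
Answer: 201856051/9315 ≈ 21670.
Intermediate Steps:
Y(b) = -3 + b
r = 8967
m = 65206/9315 (m = 7 + 1/(8967 + (-3 - 1)*(-87)) = 7 + 1/(8967 - 4*(-87)) = 7 + 1/(8967 + 348) = 7 + 1/9315 = 65206/9315 ≈ 7.0001)
N + m = 21663 + 65206/9315 = 201856051/9315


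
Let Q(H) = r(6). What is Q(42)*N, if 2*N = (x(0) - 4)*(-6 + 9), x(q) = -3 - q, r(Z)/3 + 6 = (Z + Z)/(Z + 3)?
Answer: 147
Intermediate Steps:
r(Z) = -18 + 6*Z/(3 + Z) (r(Z) = -18 + 3*((Z + Z)/(Z + 3)) = -18 + 3*((2*Z)/(3 + Z)) = -18 + 3*(2*Z/(3 + Z)) = -18 + 6*Z/(3 + Z))
Q(H) = -14 (Q(H) = 6*(-9 - 2*6)/(3 + 6) = 6*(-9 - 12)/9 = 6*(1/9)*(-21) = -14)
N = -21/2 (N = (((-3 - 1*0) - 4)*(-6 + 9))/2 = (((-3 + 0) - 4)*3)/2 = ((-3 - 4)*3)/2 = (-7*3)/2 = (1/2)*(-21) = -21/2 ≈ -10.500)
Q(42)*N = -14*(-21/2) = 147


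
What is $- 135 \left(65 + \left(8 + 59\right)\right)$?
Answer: $-17820$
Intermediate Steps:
$- 135 \left(65 + \left(8 + 59\right)\right) = - 135 \left(65 + 67\right) = \left(-135\right) 132 = -17820$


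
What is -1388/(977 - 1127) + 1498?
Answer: 113044/75 ≈ 1507.3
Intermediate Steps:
-1388/(977 - 1127) + 1498 = -1388/(-150) + 1498 = -1388*(-1/150) + 1498 = 694/75 + 1498 = 113044/75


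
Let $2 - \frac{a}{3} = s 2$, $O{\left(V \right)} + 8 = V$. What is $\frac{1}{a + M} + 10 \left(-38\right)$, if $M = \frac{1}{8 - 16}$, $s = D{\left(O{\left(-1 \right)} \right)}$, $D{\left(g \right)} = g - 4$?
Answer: $- \frac{254972}{671} \approx -379.99$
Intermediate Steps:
$O{\left(V \right)} = -8 + V$
$D{\left(g \right)} = -4 + g$ ($D{\left(g \right)} = g - 4 = -4 + g$)
$s = -13$ ($s = -4 - 9 = -13$)
$M = - \frac{1}{8}$ ($M = \frac{1}{-8} = - \frac{1}{8} \approx -0.125$)
$a = 84$ ($a = 6 - 3 \left(\left(-13\right) 2\right) = 6 - -78 = 6 + 78 = 84$)
$\frac{1}{a + M} + 10 \left(-38\right) = \frac{1}{84 - \frac{1}{8}} + 10 \left(-38\right) = \frac{1}{\frac{671}{8}} - 380 = \frac{8}{671} - 380 = - \frac{254972}{671}$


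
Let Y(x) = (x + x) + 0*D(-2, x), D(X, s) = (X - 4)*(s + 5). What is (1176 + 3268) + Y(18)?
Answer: 4480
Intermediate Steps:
D(X, s) = (-4 + X)*(5 + s)
Y(x) = 2*x (Y(x) = (x + x) + 0*(-20 - 4*x + 5*(-2) - 2*x) = 2*x + 0*(-20 - 4*x - 10 - 2*x) = 2*x + 0*(-30 - 6*x) = 2*x + 0 = 2*x)
(1176 + 3268) + Y(18) = (1176 + 3268) + 2*18 = 4444 + 36 = 4480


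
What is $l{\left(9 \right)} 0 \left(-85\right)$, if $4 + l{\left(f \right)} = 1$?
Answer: $0$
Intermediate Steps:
$l{\left(f \right)} = -3$ ($l{\left(f \right)} = -4 + 1 = -3$)
$l{\left(9 \right)} 0 \left(-85\right) = - 3 \cdot 0 \left(-85\right) = \left(-3\right) 0 = 0$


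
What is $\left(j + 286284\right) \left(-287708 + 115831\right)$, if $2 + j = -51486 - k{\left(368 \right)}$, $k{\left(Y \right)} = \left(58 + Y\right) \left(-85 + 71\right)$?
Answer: $-41381106520$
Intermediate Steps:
$k{\left(Y \right)} = -812 - 14 Y$ ($k{\left(Y \right)} = \left(58 + Y\right) \left(-14\right) = -812 - 14 Y$)
$j = -45524$ ($j = -2 - \left(50674 - 5152\right) = -2 - 45522 = -45524$)
$\left(j + 286284\right) \left(-287708 + 115831\right) = \left(-45524 + 286284\right) \left(-287708 + 115831\right) = 240760 \left(-171877\right) = -41381106520$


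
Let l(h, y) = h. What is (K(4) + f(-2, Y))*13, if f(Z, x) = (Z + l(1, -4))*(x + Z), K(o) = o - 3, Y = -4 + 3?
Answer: 52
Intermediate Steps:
Y = -1
K(o) = -3 + o
f(Z, x) = (1 + Z)*(Z + x) (f(Z, x) = (Z + 1)*(x + Z) = (1 + Z)*(Z + x))
(K(4) + f(-2, Y))*13 = ((-3 + 4) + (-2 - 1 + (-2)² - 2*(-1)))*13 = (1 + (-2 - 1 + 4 + 2))*13 = (1 + 3)*13 = 4*13 = 52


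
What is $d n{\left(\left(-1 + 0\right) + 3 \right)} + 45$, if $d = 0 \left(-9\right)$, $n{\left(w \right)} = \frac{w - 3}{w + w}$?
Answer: $45$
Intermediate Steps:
$n{\left(w \right)} = \frac{-3 + w}{2 w}$
$d = 0$
$d n{\left(\left(-1 + 0\right) + 3 \right)} + 45 = 0 \frac{-3 + \left(\left(-1 + 0\right) + 3\right)}{2 \left(\left(-1 + 0\right) + 3\right)} + 45 = 0 \frac{-3 + \left(-1 + 3\right)}{2 \left(-1 + 3\right)} + 45 = 0 \frac{-3 + 2}{2 \cdot 2} + 45 = 0 \cdot \frac{1}{2} \cdot \frac{1}{2} \left(-1\right) + 45 = 0 \left(- \frac{1}{4}\right) + 45 = 0 + 45 = 45$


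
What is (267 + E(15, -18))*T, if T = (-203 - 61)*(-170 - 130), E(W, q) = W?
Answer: 22334400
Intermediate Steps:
T = 79200 (T = -264*(-300) = 79200)
(267 + E(15, -18))*T = (267 + 15)*79200 = 282*79200 = 22334400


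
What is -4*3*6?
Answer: -72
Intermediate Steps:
-4*3*6 = -12*6 = -72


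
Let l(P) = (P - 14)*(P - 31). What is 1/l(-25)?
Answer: 1/2184 ≈ 0.00045788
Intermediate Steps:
l(P) = (-31 + P)*(-14 + P) (l(P) = (-14 + P)*(-31 + P) = (-31 + P)*(-14 + P))
1/l(-25) = 1/(434 + (-25)² - 45*(-25)) = 1/(434 + 625 + 1125) = 1/2184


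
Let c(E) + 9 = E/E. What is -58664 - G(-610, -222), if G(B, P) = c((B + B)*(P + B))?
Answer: -58656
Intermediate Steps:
c(E) = -8 (c(E) = -9 + E/E = -9 + 1 = -8)
G(B, P) = -8
-58664 - G(-610, -222) = -58664 - 1*(-8) = -58664 + 8 = -58656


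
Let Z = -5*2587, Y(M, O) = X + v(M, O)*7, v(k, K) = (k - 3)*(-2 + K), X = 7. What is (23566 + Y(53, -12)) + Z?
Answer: 5738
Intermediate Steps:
v(k, K) = (-3 + k)*(-2 + K)
Y(M, O) = 49 - 21*O - 14*M + 7*M*O (Y(M, O) = 7 + (6 - 3*O - 2*M + O*M)*7 = 7 + (6 - 3*O - 2*M + M*O)*7 = 7 + (42 - 21*O - 14*M + 7*M*O) = 49 - 21*O - 14*M + 7*M*O)
Z = -12935
(23566 + Y(53, -12)) + Z = (23566 + (49 - 21*(-12) - 14*53 + 7*53*(-12))) - 12935 = (23566 + (49 + 252 - 742 - 4452)) - 12935 = (23566 - 4893) - 12935 = 18673 - 12935 = 5738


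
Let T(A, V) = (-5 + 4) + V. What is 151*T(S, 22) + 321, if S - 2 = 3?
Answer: 3492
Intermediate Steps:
S = 5 (S = 2 + 3 = 5)
T(A, V) = -1 + V
151*T(S, 22) + 321 = 151*(-1 + 22) + 321 = 151*21 + 321 = 3171 + 321 = 3492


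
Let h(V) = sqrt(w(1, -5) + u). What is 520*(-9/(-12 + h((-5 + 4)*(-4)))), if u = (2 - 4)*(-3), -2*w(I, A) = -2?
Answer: 56160/137 + 4680*sqrt(7)/137 ≈ 500.31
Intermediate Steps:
w(I, A) = 1 (w(I, A) = -1/2*(-2) = 1)
u = 6 (u = -2*(-3) = 6)
h(V) = sqrt(7) (h(V) = sqrt(1 + 6) = sqrt(7))
520*(-9/(-12 + h((-5 + 4)*(-4)))) = 520*(-9/(-12 + sqrt(7))) = -4680/(-12 + sqrt(7))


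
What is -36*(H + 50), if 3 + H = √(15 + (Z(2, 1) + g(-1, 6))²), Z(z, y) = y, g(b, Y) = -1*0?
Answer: -1836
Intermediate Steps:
g(b, Y) = 0
H = 1 (H = -3 + √(15 + (1 + 0)²) = -3 + √(15 + 1²) = -3 + √(15 + 1) = -3 + √16 = -3 + 4 = 1)
-36*(H + 50) = -36*(1 + 50) = -36*51 = -1836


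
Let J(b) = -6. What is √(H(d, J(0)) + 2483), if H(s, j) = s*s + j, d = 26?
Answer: √3153 ≈ 56.152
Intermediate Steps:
H(s, j) = j + s² (H(s, j) = s² + j = j + s²)
√(H(d, J(0)) + 2483) = √((-6 + 26²) + 2483) = √((-6 + 676) + 2483) = √(670 + 2483) = √3153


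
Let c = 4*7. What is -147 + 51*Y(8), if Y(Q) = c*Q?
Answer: 11277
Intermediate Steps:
c = 28
Y(Q) = 28*Q
-147 + 51*Y(8) = -147 + 51*(28*8) = -147 + 51*224 = -147 + 11424 = 11277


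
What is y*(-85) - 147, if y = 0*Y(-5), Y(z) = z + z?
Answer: -147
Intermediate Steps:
Y(z) = 2*z
y = 0 (y = 0*(2*(-5)) = 0*(-10) = 0)
y*(-85) - 147 = 0*(-85) - 147 = 0 - 147 = -147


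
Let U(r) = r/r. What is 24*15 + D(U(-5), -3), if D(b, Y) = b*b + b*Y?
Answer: 358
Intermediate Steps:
U(r) = 1
D(b, Y) = b² + Y*b
24*15 + D(U(-5), -3) = 24*15 + 1*(-3 + 1) = 360 + 1*(-2) = 360 - 2 = 358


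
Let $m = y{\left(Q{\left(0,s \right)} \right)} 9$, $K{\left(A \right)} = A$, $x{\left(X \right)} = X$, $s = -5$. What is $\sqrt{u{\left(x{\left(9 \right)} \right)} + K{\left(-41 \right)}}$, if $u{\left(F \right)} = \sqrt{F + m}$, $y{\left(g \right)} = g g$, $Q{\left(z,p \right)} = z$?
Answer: $i \sqrt{38} \approx 6.1644 i$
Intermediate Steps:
$y{\left(g \right)} = g^{2}$
$m = 0$ ($m = 0^{2} \cdot 9 = 0 \cdot 9 = 0$)
$u{\left(F \right)} = \sqrt{F}$ ($u{\left(F \right)} = \sqrt{F + 0} = \sqrt{F}$)
$\sqrt{u{\left(x{\left(9 \right)} \right)} + K{\left(-41 \right)}} = \sqrt{\sqrt{9} - 41} = \sqrt{3 - 41} = \sqrt{-38} = i \sqrt{38}$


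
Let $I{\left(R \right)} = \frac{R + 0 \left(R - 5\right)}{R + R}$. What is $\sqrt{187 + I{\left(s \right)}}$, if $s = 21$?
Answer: $\frac{5 \sqrt{30}}{2} \approx 13.693$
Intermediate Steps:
$I{\left(R \right)} = \frac{1}{2}$ ($I{\left(R \right)} = \frac{R + 0 \left(-5 + R\right)}{2 R} = \left(R + 0\right) \frac{1}{2 R} = R \frac{1}{2 R} = \frac{1}{2}$)
$\sqrt{187 + I{\left(s \right)}} = \sqrt{187 + \frac{1}{2}} = \sqrt{\frac{375}{2}} = \frac{5 \sqrt{30}}{2}$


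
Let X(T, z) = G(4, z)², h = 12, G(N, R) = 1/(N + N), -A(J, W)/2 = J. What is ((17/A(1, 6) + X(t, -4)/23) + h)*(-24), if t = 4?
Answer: -15459/184 ≈ -84.016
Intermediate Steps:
A(J, W) = -2*J
G(N, R) = 1/(2*N)
X(T, z) = 1/64 (X(T, z) = ((½)/4)² = ((½)*(¼))² = (⅛)² = 1/64)
((17/A(1, 6) + X(t, -4)/23) + h)*(-24) = ((17/((-2*1)) + (1/64)/23) + 12)*(-24) = ((17/(-2) + (1/64)*(1/23)) + 12)*(-24) = ((17*(-½) + 1/1472) + 12)*(-24) = ((-17/2 + 1/1472) + 12)*(-24) = (-12511/1472 + 12)*(-24) = (5153/1472)*(-24) = -15459/184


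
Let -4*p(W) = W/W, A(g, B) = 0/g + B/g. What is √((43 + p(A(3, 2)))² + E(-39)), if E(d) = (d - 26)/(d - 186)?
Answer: √6580265/60 ≈ 42.753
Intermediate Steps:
A(g, B) = B/g (A(g, B) = 0 + B/g = B/g)
p(W) = -¼ (p(W) = -W/(4*W) = -¼*1 = -¼)
E(d) = (-26 + d)/(-186 + d)
√((43 + p(A(3, 2)))² + E(-39)) = √((43 - ¼)² + (-26 - 39)/(-186 - 39)) = √((171/4)² - 65/(-225)) = √(29241/16 - 1/225*(-65)) = √(29241/16 + 13/45) = √(1316053/720) = √6580265/60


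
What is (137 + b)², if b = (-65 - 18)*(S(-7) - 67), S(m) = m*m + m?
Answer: 4892944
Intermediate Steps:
S(m) = m + m² (S(m) = m² + m = m + m²)
b = 2075 (b = (-65 - 18)*(-7*(1 - 7) - 67) = -83*(-7*(-6) - 67) = -83*(42 - 67) = -83*(-25) = 2075)
(137 + b)² = (137 + 2075)² = 2212² = 4892944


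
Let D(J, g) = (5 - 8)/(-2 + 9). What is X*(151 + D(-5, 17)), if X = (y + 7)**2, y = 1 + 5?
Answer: 178126/7 ≈ 25447.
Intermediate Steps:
y = 6
D(J, g) = -3/7
X = 169 (X = (6 + 7)**2 = 13**2 = 169)
X*(151 + D(-5, 17)) = 169*(151 - 3/7) = 169*(1054/7) = 178126/7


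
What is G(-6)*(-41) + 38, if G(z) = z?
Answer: 284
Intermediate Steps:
G(-6)*(-41) + 38 = -6*(-41) + 38 = 246 + 38 = 284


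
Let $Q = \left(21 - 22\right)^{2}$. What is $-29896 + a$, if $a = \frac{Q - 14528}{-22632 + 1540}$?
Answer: $- \frac{630551905}{21092} \approx -29895.0$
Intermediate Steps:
$Q = 1$ ($Q = \left(-1\right)^{2} = 1$)
$a = \frac{14527}{21092}$ ($a = \frac{1 - 14528}{-22632 + 1540} = - \frac{14527}{-21092} = \left(-14527\right) \left(- \frac{1}{21092}\right) = \frac{14527}{21092} \approx 0.68874$)
$-29896 + a = -29896 + \frac{14527}{21092} = - \frac{630551905}{21092}$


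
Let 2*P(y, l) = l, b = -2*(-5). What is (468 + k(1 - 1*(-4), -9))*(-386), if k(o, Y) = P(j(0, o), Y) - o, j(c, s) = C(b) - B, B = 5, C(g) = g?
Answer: -176981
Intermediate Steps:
b = 10
j(c, s) = 5 (j(c, s) = 10 - 1*5 = 10 - 5 = 5)
P(y, l) = l/2
k(o, Y) = Y/2 - o
(468 + k(1 - 1*(-4), -9))*(-386) = (468 + ((½)*(-9) - (1 - 1*(-4))))*(-386) = (468 + (-9/2 - (1 + 4)))*(-386) = (468 + (-9/2 - 1*5))*(-386) = (468 + (-9/2 - 5))*(-386) = (468 - 19/2)*(-386) = (917/2)*(-386) = -176981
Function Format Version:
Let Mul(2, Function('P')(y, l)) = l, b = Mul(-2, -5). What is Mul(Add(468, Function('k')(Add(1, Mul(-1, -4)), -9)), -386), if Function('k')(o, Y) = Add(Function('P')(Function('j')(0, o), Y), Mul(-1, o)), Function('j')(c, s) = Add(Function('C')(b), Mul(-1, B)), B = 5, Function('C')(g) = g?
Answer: -176981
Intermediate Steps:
b = 10
Function('j')(c, s) = 5 (Function('j')(c, s) = Add(10, Mul(-1, 5)) = Add(10, -5) = 5)
Function('P')(y, l) = Mul(Rational(1, 2), l)
Function('k')(o, Y) = Add(Mul(Rational(1, 2), Y), Mul(-1, o))
Mul(Add(468, Function('k')(Add(1, Mul(-1, -4)), -9)), -386) = Mul(Add(468, Add(Mul(Rational(1, 2), -9), Mul(-1, Add(1, Mul(-1, -4))))), -386) = Mul(Add(468, Add(Rational(-9, 2), Mul(-1, Add(1, 4)))), -386) = Mul(Add(468, Add(Rational(-9, 2), Mul(-1, 5))), -386) = Mul(Add(468, Add(Rational(-9, 2), -5)), -386) = Mul(Add(468, Rational(-19, 2)), -386) = Mul(Rational(917, 2), -386) = -176981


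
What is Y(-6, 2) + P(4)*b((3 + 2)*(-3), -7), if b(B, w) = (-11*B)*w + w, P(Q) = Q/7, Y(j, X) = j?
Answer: -670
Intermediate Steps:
P(Q) = Q/7 (P(Q) = Q*(⅐) = Q/7)
b(B, w) = w - 11*B*w (b(B, w) = -11*B*w + w = w - 11*B*w)
Y(-6, 2) + P(4)*b((3 + 2)*(-3), -7) = -6 + ((⅐)*4)*(-7*(1 - 11*(3 + 2)*(-3))) = -6 + 4*(-7*(1 - 55*(-3)))/7 = -6 + 4*(-7*(1 - 11*(-15)))/7 = -6 + 4*(-7*(1 + 165))/7 = -6 + 4*(-7*166)/7 = -6 + (4/7)*(-1162) = -6 - 664 = -670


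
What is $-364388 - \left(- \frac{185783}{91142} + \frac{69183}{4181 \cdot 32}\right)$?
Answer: $- \frac{2221677198716941}{6097035232} \approx -3.6439 \cdot 10^{5}$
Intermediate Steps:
$-364388 - \left(- \frac{185783}{91142} + \frac{69183}{4181 \cdot 32}\right) = -364388 - \left(\left(-185783\right) \frac{1}{91142} + \frac{69183}{133792}\right) = -364388 - \left(- \frac{185783}{91142} + 69183 \cdot \frac{1}{133792}\right) = -364388 - \left(- \frac{185783}{91142} + \frac{69183}{133792}\right) = -364388 - - \frac{9275401075}{6097035232} = -364388 + \frac{9275401075}{6097035232} = - \frac{2221677198716941}{6097035232}$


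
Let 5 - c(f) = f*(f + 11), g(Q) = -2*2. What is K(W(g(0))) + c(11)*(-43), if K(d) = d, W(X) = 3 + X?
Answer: 10190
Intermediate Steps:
g(Q) = -4
c(f) = 5 - f*(11 + f) (c(f) = 5 - f*(f + 11) = 5 - f*(11 + f))
K(W(g(0))) + c(11)*(-43) = (3 - 4) + (5 - 1*11² - 11*11)*(-43) = -1 + (5 - 1*121 - 121)*(-43) = -1 + (5 - 121 - 121)*(-43) = -1 - 237*(-43) = -1 + 10191 = 10190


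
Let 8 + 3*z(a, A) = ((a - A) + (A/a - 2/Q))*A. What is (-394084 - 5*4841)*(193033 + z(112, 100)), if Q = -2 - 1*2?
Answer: -1699513226468/21 ≈ -8.0929e+10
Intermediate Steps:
Q = -4 (Q = -2 - 2 = -4)
z(a, A) = -8/3 + A*(1/2 + a - A + A/a)/3 (z(a, A) = -8/3 + (((a - A) + (A/a - 2/(-4)))*A)/3 = -8/3 + (((a - A) + (A/a - 2*(-1/4)))*A)/3 = -8/3 + (((a - A) + (A/a + 1/2))*A)/3 = -8/3 + (((a - A) + (1/2 + A/a))*A)/3 = -8/3 + ((1/2 + a - A + A/a)*A)/3 = -8/3 + (A*(1/2 + a - A + A/a))/3 = -8/3 + A*(1/2 + a - A + A/a)/3)
(-394084 - 5*4841)*(193033 + z(112, 100)) = (-394084 - 5*4841)*(193033 + (1/6)*(2*100**2 + 100*112 - 2*112*(8 + 100**2 - 1*100*112))/112) = (-394084 - 24205)*(193033 + (1/6)*(1/112)*(2*10000 + 11200 - 2*112*(8 + 10000 - 11200))) = -418289*(193033 + (1/6)*(1/112)*(20000 + 11200 - 2*112*(-1192))) = -418289*(193033 + (1/6)*(1/112)*(20000 + 11200 + 267008)) = -418289*(193033 + (1/6)*(1/112)*298208) = -418289*(193033 + 9319/21) = -418289*4063012/21 = -1699513226468/21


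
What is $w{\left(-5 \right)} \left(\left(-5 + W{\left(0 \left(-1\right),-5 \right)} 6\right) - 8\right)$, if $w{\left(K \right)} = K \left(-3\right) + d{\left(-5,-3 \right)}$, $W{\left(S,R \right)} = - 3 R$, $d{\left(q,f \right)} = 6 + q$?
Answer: $1232$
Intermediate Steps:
$w{\left(K \right)} = 1 - 3 K$ ($w{\left(K \right)} = K \left(-3\right) + \left(6 - 5\right) = - 3 K + 1 = 1 - 3 K$)
$w{\left(-5 \right)} \left(\left(-5 + W{\left(0 \left(-1\right),-5 \right)} 6\right) - 8\right) = \left(1 - -15\right) \left(\left(-5 + \left(-3\right) \left(-5\right) 6\right) - 8\right) = \left(1 + 15\right) \left(\left(-5 + 15 \cdot 6\right) - 8\right) = 16 \left(\left(-5 + 90\right) - 8\right) = 16 \left(85 - 8\right) = 16 \cdot 77 = 1232$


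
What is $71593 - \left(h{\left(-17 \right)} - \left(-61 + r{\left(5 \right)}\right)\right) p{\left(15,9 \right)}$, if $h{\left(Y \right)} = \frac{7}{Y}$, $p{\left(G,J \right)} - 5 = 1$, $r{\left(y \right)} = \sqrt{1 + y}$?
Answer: $\frac{1210901}{17} + 6 \sqrt{6} \approx 71244.0$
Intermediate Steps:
$p{\left(G,J \right)} = 6$ ($p{\left(G,J \right)} = 5 + 1 = 6$)
$71593 - \left(h{\left(-17 \right)} - \left(-61 + r{\left(5 \right)}\right)\right) p{\left(15,9 \right)} = 71593 - \left(\frac{7}{-17} + \left(61 - \sqrt{1 + 5}\right)\right) 6 = 71593 - \left(7 \left(- \frac{1}{17}\right) + \left(61 - \sqrt{6}\right)\right) 6 = 71593 - \left(- \frac{7}{17} + \left(61 - \sqrt{6}\right)\right) 6 = 71593 - \left(\frac{1030}{17} - \sqrt{6}\right) 6 = 71593 - \left(\frac{6180}{17} - 6 \sqrt{6}\right) = \frac{1210901}{17} + 6 \sqrt{6}$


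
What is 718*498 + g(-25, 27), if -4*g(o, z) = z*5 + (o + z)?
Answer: 1430119/4 ≈ 3.5753e+5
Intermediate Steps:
g(o, z) = -3*z/2 - o/4 (g(o, z) = -(z*5 + (o + z))/4 = -(5*z + (o + z))/4 = -(o + 6*z)/4 = -3*z/2 - o/4)
718*498 + g(-25, 27) = 718*498 + (-3/2*27 - 1/4*(-25)) = 357564 + (-81/2 + 25/4) = 357564 - 137/4 = 1430119/4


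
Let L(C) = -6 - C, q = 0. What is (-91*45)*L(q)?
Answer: 24570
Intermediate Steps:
(-91*45)*L(q) = (-91*45)*(-6 - 1*0) = -4095*(-6 + 0) = -4095*(-6) = 24570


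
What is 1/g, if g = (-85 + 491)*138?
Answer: 1/56028 ≈ 1.7848e-5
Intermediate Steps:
g = 56028 (g = 406*138 = 56028)
1/g = 1/56028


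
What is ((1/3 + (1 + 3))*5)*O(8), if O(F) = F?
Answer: 520/3 ≈ 173.33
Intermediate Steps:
((1/3 + (1 + 3))*5)*O(8) = ((1/3 + (1 + 3))*5)*8 = ((1*(⅓) + 4)*5)*8 = ((⅓ + 4)*5)*8 = ((13/3)*5)*8 = (65/3)*8 = 520/3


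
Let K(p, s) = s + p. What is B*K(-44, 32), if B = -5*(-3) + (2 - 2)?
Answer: -180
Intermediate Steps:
K(p, s) = p + s
B = 15 (B = 15 + 0 = 15)
B*K(-44, 32) = 15*(-44 + 32) = 15*(-12) = -180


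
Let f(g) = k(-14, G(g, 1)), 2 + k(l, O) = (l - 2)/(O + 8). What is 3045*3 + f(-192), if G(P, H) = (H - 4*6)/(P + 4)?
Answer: 13943083/1527 ≈ 9131.0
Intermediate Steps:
G(P, H) = (-24 + H)/(4 + P) (G(P, H) = (H - 24)/(4 + P) = (-24 + H)/(4 + P))
k(l, O) = -2 + (-2 + l)/(8 + O) (k(l, O) = -2 + (l - 2)/(O + 8) = -2 + (-2 + l)/(8 + O))
f(g) = (-32 + 46/(4 + g))/(8 - 23/(4 + g)) (f(g) = (-18 - 14 - 2*(-24 + 1)/(4 + g))/(8 + (-24 + 1)/(4 + g)) = (-18 - 14 - 2*(-23)/(4 + g))/(8 - 23/(4 + g)) = (-18 - 14 - (-46)/(4 + g))/(8 - 23/(4 + g)) = (-18 - 14 + 46/(4 + g))/(8 - 23/(4 + g)) = (-32 + 46/(4 + g))/(8 - 23/(4 + g)))
3045*3 + f(-192) = 3045*3 + 2*(-41 - 16*(-192))/(9 + 8*(-192)) = 9135 + 2*(-41 + 3072)/(9 - 1536) = 9135 + 2*3031/(-1527) = 9135 + 2*(-1/1527)*3031 = 9135 - 6062/1527 = 13943083/1527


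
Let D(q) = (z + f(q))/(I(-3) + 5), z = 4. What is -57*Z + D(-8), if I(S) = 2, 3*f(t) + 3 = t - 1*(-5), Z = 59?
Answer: -23539/7 ≈ -3362.7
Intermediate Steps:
f(t) = ⅔ + t/3 (f(t) = -1 + (t - 1*(-5))/3 = -1 + (t + 5)/3 = -1 + (5 + t)/3 = -1 + (5/3 + t/3) = ⅔ + t/3)
D(q) = ⅔ + q/21 (D(q) = (4 + (⅔ + q/3))/(2 + 5) = (14/3 + q/3)/7 = (14/3 + q/3)*(⅐) = ⅔ + q/21)
-57*Z + D(-8) = -57*59 + (⅔ + (1/21)*(-8)) = -3363 + (⅔ - 8/21) = -3363 + 2/7 = -23539/7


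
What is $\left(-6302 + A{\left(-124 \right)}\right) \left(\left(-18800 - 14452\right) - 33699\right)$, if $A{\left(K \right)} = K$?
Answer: $430227126$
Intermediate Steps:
$\left(-6302 + A{\left(-124 \right)}\right) \left(\left(-18800 - 14452\right) - 33699\right) = \left(-6302 - 124\right) \left(\left(-18800 - 14452\right) - 33699\right) = - 6426 \left(-33252 - 33699\right) = \left(-6426\right) \left(-66951\right) = 430227126$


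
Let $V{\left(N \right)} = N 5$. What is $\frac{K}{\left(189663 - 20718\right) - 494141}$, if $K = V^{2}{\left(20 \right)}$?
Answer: $- \frac{2500}{81299} \approx -0.030751$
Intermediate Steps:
$V{\left(N \right)} = 5 N$
$K = 10000$ ($K = \left(5 \cdot 20\right)^{2} = 100^{2} = 10000$)
$\frac{K}{\left(189663 - 20718\right) - 494141} = \frac{10000}{\left(189663 - 20718\right) - 494141} = \frac{10000}{168945 - 494141} = \frac{10000}{-325196} = 10000 \left(- \frac{1}{325196}\right) = - \frac{2500}{81299}$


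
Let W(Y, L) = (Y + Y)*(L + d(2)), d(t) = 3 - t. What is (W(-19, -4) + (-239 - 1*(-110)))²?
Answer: 225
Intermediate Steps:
W(Y, L) = 2*Y*(1 + L) (W(Y, L) = (Y + Y)*(L + (3 - 1*2)) = (2*Y)*(L + (3 - 2)) = (2*Y)*(L + 1) = (2*Y)*(1 + L) = 2*Y*(1 + L))
(W(-19, -4) + (-239 - 1*(-110)))² = (2*(-19)*(1 - 4) + (-239 - 1*(-110)))² = (2*(-19)*(-3) + (-239 + 110))² = (114 - 129)² = (-15)² = 225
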